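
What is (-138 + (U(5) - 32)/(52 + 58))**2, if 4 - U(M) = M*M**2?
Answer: 235100889/12100 ≈ 19430.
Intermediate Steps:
U(M) = 4 - M**3 (U(M) = 4 - M*M**2 = 4 - M**3)
(-138 + (U(5) - 32)/(52 + 58))**2 = (-138 + ((4 - 1*5**3) - 32)/(52 + 58))**2 = (-138 + ((4 - 1*125) - 32)/110)**2 = (-138 + ((4 - 125) - 32)*(1/110))**2 = (-138 + (-121 - 32)*(1/110))**2 = (-138 - 153*1/110)**2 = (-138 - 153/110)**2 = (-15333/110)**2 = 235100889/12100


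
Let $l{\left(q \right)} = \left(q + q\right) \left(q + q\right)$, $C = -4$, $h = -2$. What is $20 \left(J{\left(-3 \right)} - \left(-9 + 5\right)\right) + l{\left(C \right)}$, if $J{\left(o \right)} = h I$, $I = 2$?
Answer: $64$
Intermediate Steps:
$J{\left(o \right)} = -4$ ($J{\left(o \right)} = \left(-2\right) 2 = -4$)
$l{\left(q \right)} = 4 q^{2}$ ($l{\left(q \right)} = 2 q 2 q = 4 q^{2}$)
$20 \left(J{\left(-3 \right)} - \left(-9 + 5\right)\right) + l{\left(C \right)} = 20 \left(-4 - \left(-9 + 5\right)\right) + 4 \left(-4\right)^{2} = 20 \left(-4 - -4\right) + 4 \cdot 16 = 20 \left(-4 + 4\right) + 64 = 20 \cdot 0 + 64 = 0 + 64 = 64$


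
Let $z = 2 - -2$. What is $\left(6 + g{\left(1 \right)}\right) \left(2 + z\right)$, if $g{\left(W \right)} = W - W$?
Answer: $36$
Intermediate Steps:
$g{\left(W \right)} = 0$
$z = 4$ ($z = 2 + 2 = 4$)
$\left(6 + g{\left(1 \right)}\right) \left(2 + z\right) = \left(6 + 0\right) \left(2 + 4\right) = 6 \cdot 6 = 36$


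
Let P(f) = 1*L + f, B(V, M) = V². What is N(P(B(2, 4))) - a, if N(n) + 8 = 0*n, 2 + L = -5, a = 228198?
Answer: -228206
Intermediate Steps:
L = -7 (L = -2 - 5 = -7)
P(f) = -7 + f (P(f) = 1*(-7) + f = -7 + f)
N(n) = -8 (N(n) = -8 + 0*n = -8 + 0 = -8)
N(P(B(2, 4))) - a = -8 - 1*228198 = -8 - 228198 = -228206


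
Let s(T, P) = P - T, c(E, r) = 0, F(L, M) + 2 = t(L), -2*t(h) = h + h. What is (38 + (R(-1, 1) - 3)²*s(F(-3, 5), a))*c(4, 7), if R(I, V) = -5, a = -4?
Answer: 0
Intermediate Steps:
t(h) = -h (t(h) = -(h + h)/2 = -h)
F(L, M) = -2 - L
(38 + (R(-1, 1) - 3)²*s(F(-3, 5), a))*c(4, 7) = (38 + (-5 - 3)²*(-4 - (-2 - 1*(-3))))*0 = (38 + (-8)²*(-4 - (-2 + 3)))*0 = (38 + 64*(-4 - 1*1))*0 = (38 + 64*(-4 - 1))*0 = (38 + 64*(-5))*0 = (38 - 320)*0 = -282*0 = 0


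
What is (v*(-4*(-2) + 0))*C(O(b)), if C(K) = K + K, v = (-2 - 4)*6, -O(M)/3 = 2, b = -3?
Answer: 3456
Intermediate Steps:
O(M) = -6 (O(M) = -3*2 = -6)
v = -36 (v = -6*6 = -36)
C(K) = 2*K
(v*(-4*(-2) + 0))*C(O(b)) = (-36*(-4*(-2) + 0))*(2*(-6)) = -36*(8 + 0)*(-12) = -36*8*(-12) = -288*(-12) = 3456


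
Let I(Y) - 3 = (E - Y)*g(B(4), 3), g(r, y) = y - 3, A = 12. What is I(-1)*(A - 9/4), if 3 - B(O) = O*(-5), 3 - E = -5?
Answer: 117/4 ≈ 29.250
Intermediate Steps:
E = 8 (E = 3 - 1*(-5) = 3 + 5 = 8)
B(O) = 3 + 5*O (B(O) = 3 - O*(-5) = 3 - (-5)*O = 3 + 5*O)
g(r, y) = -3 + y
I(Y) = 3 (I(Y) = 3 + (8 - Y)*(-3 + 3) = 3 + (8 - Y)*0 = 3 + 0 = 3)
I(-1)*(A - 9/4) = 3*(12 - 9/4) = 3*(39/4) = 117/4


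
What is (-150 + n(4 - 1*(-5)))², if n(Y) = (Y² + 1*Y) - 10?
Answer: 4900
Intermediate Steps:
n(Y) = -10 + Y + Y² (n(Y) = (Y² + Y) - 10 = (Y + Y²) - 10 = -10 + Y + Y²)
(-150 + n(4 - 1*(-5)))² = (-150 + (-10 + (4 - 1*(-5)) + (4 - 1*(-5))²))² = (-150 + (-10 + (4 + 5) + (4 + 5)²))² = (-150 + (-10 + 9 + 9²))² = (-150 + (-10 + 9 + 81))² = (-150 + 80)² = (-70)² = 4900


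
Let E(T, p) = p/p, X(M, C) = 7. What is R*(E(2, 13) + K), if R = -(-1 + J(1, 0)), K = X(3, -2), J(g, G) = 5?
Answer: -32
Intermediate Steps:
E(T, p) = 1
K = 7
R = -4 (R = -(-1 + 5) = -1*4 = -4)
R*(E(2, 13) + K) = -4*(1 + 7) = -4*8 = -32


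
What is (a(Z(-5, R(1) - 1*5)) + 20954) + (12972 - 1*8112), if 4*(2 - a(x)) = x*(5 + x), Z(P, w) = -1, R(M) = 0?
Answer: 25817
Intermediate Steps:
a(x) = 2 - x*(5 + x)/4
(a(Z(-5, R(1) - 1*5)) + 20954) + (12972 - 1*8112) = ((2 - 5/4*(-1) - ¼*(-1)²) + 20954) + (12972 - 1*8112) = ((2 + 5/4 - ¼*1) + 20954) + (12972 - 8112) = ((2 + 5/4 - ¼) + 20954) + 4860 = (3 + 20954) + 4860 = 20957 + 4860 = 25817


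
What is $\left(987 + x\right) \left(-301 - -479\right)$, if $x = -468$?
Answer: $92382$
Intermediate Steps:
$\left(987 + x\right) \left(-301 - -479\right) = \left(987 - 468\right) \left(-301 - -479\right) = 519 \left(-301 + 479\right) = 519 \cdot 178 = 92382$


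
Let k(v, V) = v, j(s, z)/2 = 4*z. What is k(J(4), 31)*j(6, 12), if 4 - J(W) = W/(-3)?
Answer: 512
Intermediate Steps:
j(s, z) = 8*z (j(s, z) = 2*(4*z) = 8*z)
J(W) = 4 + W/3 (J(W) = 4 - W/(-3) = 4 - W*(-1)/3 = 4 - (-1)*W/3 = 4 + W/3)
k(J(4), 31)*j(6, 12) = (4 + (1/3)*4)*(8*12) = (4 + 4/3)*96 = (16/3)*96 = 512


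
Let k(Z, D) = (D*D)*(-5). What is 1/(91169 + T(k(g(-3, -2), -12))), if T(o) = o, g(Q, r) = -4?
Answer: 1/90449 ≈ 1.1056e-5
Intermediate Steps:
k(Z, D) = -5*D**2 (k(Z, D) = D**2*(-5) = -5*D**2)
1/(91169 + T(k(g(-3, -2), -12))) = 1/(91169 - 5*(-12)**2) = 1/(91169 - 5*144) = 1/(91169 - 720) = 1/90449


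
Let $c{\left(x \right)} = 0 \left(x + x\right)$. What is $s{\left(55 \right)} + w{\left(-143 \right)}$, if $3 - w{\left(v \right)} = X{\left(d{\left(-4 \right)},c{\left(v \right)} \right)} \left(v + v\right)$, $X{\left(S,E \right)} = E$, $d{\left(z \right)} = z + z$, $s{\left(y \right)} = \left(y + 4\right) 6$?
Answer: $357$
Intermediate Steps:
$s{\left(y \right)} = 24 + 6 y$ ($s{\left(y \right)} = \left(4 + y\right) 6 = 24 + 6 y$)
$c{\left(x \right)} = 0$ ($c{\left(x \right)} = 0 \cdot 2 x = 0$)
$d{\left(z \right)} = 2 z$
$w{\left(v \right)} = 3$ ($w{\left(v \right)} = 3 - 0 \left(v + v\right) = 3 - 0 \cdot 2 v = 3 - 0 = 3 + 0 = 3$)
$s{\left(55 \right)} + w{\left(-143 \right)} = \left(24 + 6 \cdot 55\right) + 3 = \left(24 + 330\right) + 3 = 354 + 3 = 357$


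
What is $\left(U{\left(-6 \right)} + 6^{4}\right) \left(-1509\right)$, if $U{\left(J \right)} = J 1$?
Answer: $-1946610$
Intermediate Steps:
$U{\left(J \right)} = J$
$\left(U{\left(-6 \right)} + 6^{4}\right) \left(-1509\right) = \left(-6 + 6^{4}\right) \left(-1509\right) = \left(-6 + 1296\right) \left(-1509\right) = 1290 \left(-1509\right) = -1946610$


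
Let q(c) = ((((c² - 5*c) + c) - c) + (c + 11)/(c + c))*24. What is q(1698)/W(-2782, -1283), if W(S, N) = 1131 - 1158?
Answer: -19525060906/7641 ≈ -2.5553e+6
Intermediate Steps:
W(S, N) = -27
q(c) = -120*c + 24*c² + 12*(11 + c)/c (q(c) = (((c² - 4*c) - c) + (11 + c)/((2*c)))*24 = ((c² - 5*c) + (11 + c)*(1/(2*c)))*24 = ((c² - 5*c) + (11 + c)/(2*c))*24 = (c² - 5*c + (11 + c)/(2*c))*24 = -120*c + 24*c² + 12*(11 + c)/c)
q(1698)/W(-2782, -1283) = (12 - 120*1698 + 24*1698² + 132/1698)/(-27) = (12 - 203760 + 24*2883204 + 132*(1/1698))*(-1/27) = (12 - 203760 + 69196896 + 22/283)*(-1/27) = (19525060906/283)*(-1/27) = -19525060906/7641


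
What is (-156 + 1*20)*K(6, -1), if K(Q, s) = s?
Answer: 136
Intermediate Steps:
(-156 + 1*20)*K(6, -1) = (-156 + 1*20)*(-1) = (-156 + 20)*(-1) = -136*(-1) = 136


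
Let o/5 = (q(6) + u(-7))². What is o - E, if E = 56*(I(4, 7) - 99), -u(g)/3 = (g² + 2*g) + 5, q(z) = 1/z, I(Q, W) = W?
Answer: 2770277/36 ≈ 76952.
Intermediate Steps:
u(g) = -15 - 6*g - 3*g² (u(g) = -3*((g² + 2*g) + 5) = -3*(5 + g² + 2*g) = -15 - 6*g - 3*g²)
o = 2584805/36 (o = 5*(1/6 + (-15 - 6*(-7) - 3*(-7)²))² = 5*(⅙ + (-15 + 42 - 3*49))² = 5*(⅙ + (-15 + 42 - 147))² = 5*(⅙ - 120)² = 5*(-719/6)² = 5*(516961/36) = 2584805/36 ≈ 71800.)
E = -5152 (E = 56*(7 - 99) = 56*(-92) = -5152)
o - E = 2584805/36 - 1*(-5152) = 2584805/36 + 5152 = 2770277/36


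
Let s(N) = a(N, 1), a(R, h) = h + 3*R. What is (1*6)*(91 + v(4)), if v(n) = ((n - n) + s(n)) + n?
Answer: 648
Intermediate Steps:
s(N) = 1 + 3*N
v(n) = 1 + 4*n (v(n) = ((n - n) + (1 + 3*n)) + n = (0 + (1 + 3*n)) + n = (1 + 3*n) + n = 1 + 4*n)
(1*6)*(91 + v(4)) = (1*6)*(91 + (1 + 4*4)) = 6*(91 + (1 + 16)) = 6*(91 + 17) = 6*108 = 648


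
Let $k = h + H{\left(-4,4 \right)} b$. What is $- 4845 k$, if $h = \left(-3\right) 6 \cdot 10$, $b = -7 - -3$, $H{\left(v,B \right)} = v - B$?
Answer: $717060$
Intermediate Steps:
$b = -4$ ($b = -7 + 3 = -4$)
$h = -180$ ($h = \left(-18\right) 10 = -180$)
$k = -148$ ($k = -180 + \left(-4 - 4\right) \left(-4\right) = -180 - -32 = -180 + 32 = -148$)
$- 4845 k = \left(-4845\right) \left(-148\right) = 717060$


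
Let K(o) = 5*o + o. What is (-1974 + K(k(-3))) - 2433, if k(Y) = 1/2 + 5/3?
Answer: -4394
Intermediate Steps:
k(Y) = 13/6 (k(Y) = 1*(1/2) + 5*(1/3) = 1/2 + 5/3 = 13/6)
K(o) = 6*o
(-1974 + K(k(-3))) - 2433 = (-1974 + 6*(13/6)) - 2433 = (-1974 + 13) - 2433 = -1961 - 2433 = -4394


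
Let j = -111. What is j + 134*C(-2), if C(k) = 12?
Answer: 1497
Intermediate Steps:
j + 134*C(-2) = -111 + 134*12 = -111 + 1608 = 1497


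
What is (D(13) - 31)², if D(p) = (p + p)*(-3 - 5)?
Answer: 57121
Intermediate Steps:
D(p) = -16*p (D(p) = (2*p)*(-8) = -16*p)
(D(13) - 31)² = (-16*13 - 31)² = (-208 - 31)² = (-239)² = 57121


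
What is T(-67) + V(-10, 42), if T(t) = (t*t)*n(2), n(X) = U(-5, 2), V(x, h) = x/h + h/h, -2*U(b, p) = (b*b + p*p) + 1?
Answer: -1414019/21 ≈ -67334.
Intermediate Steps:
U(b, p) = -½ - b²/2 - p²/2 (U(b, p) = -((b*b + p*p) + 1)/2 = -((b² + p²) + 1)/2 = -(1 + b² + p²)/2 = -½ - b²/2 - p²/2)
V(x, h) = 1 + x/h (V(x, h) = x/h + 1 = 1 + x/h)
n(X) = -15 (n(X) = -½ - ½*(-5)² - ½*2² = -½ - ½*25 - ½*4 = -½ - 25/2 - 2 = -15)
T(t) = -15*t² (T(t) = (t*t)*(-15) = t²*(-15) = -15*t²)
T(-67) + V(-10, 42) = -15*(-67)² + (42 - 10)/42 = -15*4489 + (1/42)*32 = -67335 + 16/21 = -1414019/21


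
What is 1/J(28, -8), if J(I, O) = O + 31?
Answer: 1/23 ≈ 0.043478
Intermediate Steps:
J(I, O) = 31 + O
1/J(28, -8) = 1/(31 - 8) = 1/23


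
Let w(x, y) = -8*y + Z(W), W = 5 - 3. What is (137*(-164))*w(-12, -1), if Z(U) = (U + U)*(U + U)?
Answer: -539232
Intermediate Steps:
W = 2
Z(U) = 4*U**2 (Z(U) = (2*U)*(2*U) = 4*U**2)
w(x, y) = 16 - 8*y (w(x, y) = -8*y + 4*2**2 = -8*y + 4*4 = -8*y + 16 = 16 - 8*y)
(137*(-164))*w(-12, -1) = (137*(-164))*(16 - 8*(-1)) = -22468*(16 + 8) = -22468*24 = -539232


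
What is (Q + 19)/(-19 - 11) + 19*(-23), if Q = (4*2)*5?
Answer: -13169/30 ≈ -438.97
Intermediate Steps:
Q = 40 (Q = 8*5 = 40)
(Q + 19)/(-19 - 11) + 19*(-23) = (40 + 19)/(-19 - 11) + 19*(-23) = 59/(-30) - 437 = 59*(-1/30) - 437 = -59/30 - 437 = -13169/30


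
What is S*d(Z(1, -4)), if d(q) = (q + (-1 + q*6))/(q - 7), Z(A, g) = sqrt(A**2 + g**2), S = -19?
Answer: 133/2 + 57*sqrt(17)/2 ≈ 184.01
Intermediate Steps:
d(q) = (-1 + 7*q)/(-7 + q) (d(q) = (q + (-1 + 6*q))/(-7 + q) = (-1 + 7*q)/(-7 + q))
S*d(Z(1, -4)) = -19*(-1 + 7*sqrt(1**2 + (-4)**2))/(-7 + sqrt(1**2 + (-4)**2)) = -19*(-1 + 7*sqrt(1 + 16))/(-7 + sqrt(1 + 16)) = -19*(-1 + 7*sqrt(17))/(-7 + sqrt(17))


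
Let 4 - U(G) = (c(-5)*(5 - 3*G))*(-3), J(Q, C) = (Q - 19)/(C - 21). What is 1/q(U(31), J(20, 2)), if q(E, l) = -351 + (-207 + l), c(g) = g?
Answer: -19/10603 ≈ -0.0017919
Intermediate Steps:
J(Q, C) = (-19 + Q)/(-21 + C)
U(G) = -71 + 45*G (U(G) = 4 - (-5*(5 - 3*G))*(-3) = 4 - (-25 + 15*G)*(-3) = 4 - (75 - 45*G) = 4 + (-75 + 45*G) = -71 + 45*G)
q(E, l) = -558 + l
1/q(U(31), J(20, 2)) = 1/(-558 + (-19 + 20)/(-21 + 2)) = 1/(-558 + 1/(-19)) = 1/(-558 - 1/19*1) = 1/(-558 - 1/19) = 1/(-10603/19) = -19/10603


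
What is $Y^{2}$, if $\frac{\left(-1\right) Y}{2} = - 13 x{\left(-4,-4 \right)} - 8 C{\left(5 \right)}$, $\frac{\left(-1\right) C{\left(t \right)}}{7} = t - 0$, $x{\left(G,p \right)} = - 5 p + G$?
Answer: $20736$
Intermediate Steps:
$x{\left(G,p \right)} = G - 5 p$
$C{\left(t \right)} = - 7 t$ ($C{\left(t \right)} = - 7 \left(t - 0\right) = - 7 \left(t + 0\right) = - 7 t$)
$Y = -144$ ($Y = - 2 \left(- 13 \left(-4 - -20\right) - 8 \left(\left(-7\right) 5\right)\right) = - 2 \left(- 13 \left(-4 + 20\right) - -280\right) = - 2 \left(\left(-13\right) 16 + 280\right) = - 2 \left(-208 + 280\right) = \left(-2\right) 72 = -144$)
$Y^{2} = \left(-144\right)^{2} = 20736$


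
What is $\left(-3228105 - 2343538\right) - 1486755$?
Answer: $-7058398$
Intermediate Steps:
$\left(-3228105 - 2343538\right) - 1486755 = -5571643 - 1486755 = -7058398$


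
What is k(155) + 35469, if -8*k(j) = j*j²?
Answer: -3440123/8 ≈ -4.3002e+5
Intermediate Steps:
k(j) = -j³/8 (k(j) = -j*j²/8 = -j³/8)
k(155) + 35469 = -⅛*155³ + 35469 = -⅛*3723875 + 35469 = -3723875/8 + 35469 = -3440123/8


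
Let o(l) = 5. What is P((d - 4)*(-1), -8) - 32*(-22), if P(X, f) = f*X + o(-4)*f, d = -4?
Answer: 600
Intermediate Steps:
P(X, f) = 5*f + X*f (P(X, f) = f*X + 5*f = X*f + 5*f = 5*f + X*f)
P((d - 4)*(-1), -8) - 32*(-22) = -8*(5 + (-4 - 4)*(-1)) - 32*(-22) = -8*(5 - 8*(-1)) + 704 = -8*(5 + 8) + 704 = -8*13 + 704 = -104 + 704 = 600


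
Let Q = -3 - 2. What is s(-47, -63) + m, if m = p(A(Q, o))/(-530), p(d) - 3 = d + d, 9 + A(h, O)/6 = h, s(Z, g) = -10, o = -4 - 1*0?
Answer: -1027/106 ≈ -9.6887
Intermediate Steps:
o = -4 (o = -4 + 0 = -4)
Q = -5
A(h, O) = -54 + 6*h
p(d) = 3 + 2*d (p(d) = 3 + (d + d) = 3 + 2*d)
m = 33/106 (m = (3 + 2*(-54 + 6*(-5)))/(-530) = (3 + 2*(-54 - 30))*(-1/530) = (3 + 2*(-84))*(-1/530) = (3 - 168)*(-1/530) = -165*(-1/530) = 33/106 ≈ 0.31132)
s(-47, -63) + m = -10 + 33/106 = -1027/106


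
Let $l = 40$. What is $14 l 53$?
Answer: $29680$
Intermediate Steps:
$14 l 53 = 14 \cdot 40 \cdot 53 = 560 \cdot 53 = 29680$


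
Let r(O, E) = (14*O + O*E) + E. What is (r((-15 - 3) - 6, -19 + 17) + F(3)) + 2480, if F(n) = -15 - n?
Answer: 2172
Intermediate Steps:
r(O, E) = E + 14*O + E*O (r(O, E) = (14*O + E*O) + E = E + 14*O + E*O)
(r((-15 - 3) - 6, -19 + 17) + F(3)) + 2480 = (((-19 + 17) + 14*((-15 - 3) - 6) + (-19 + 17)*((-15 - 3) - 6)) + (-15 - 1*3)) + 2480 = ((-2 + 14*(-18 - 6) - 2*(-18 - 6)) + (-15 - 3)) + 2480 = ((-2 + 14*(-24) - 2*(-24)) - 18) + 2480 = ((-2 - 336 + 48) - 18) + 2480 = (-290 - 18) + 2480 = -308 + 2480 = 2172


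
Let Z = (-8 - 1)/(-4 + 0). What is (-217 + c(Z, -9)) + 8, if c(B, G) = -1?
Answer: -210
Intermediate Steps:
Z = 9/4 (Z = -9/(-4) = -9*(-¼) = 9/4 ≈ 2.2500)
(-217 + c(Z, -9)) + 8 = (-217 - 1) + 8 = -218 + 8 = -210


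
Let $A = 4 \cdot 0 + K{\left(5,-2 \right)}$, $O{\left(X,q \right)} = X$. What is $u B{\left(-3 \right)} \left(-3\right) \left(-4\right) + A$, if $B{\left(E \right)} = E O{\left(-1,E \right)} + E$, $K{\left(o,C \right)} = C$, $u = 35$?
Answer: $-2$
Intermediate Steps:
$B{\left(E \right)} = 0$ ($B{\left(E \right)} = E \left(-1\right) + E = - E + E = 0$)
$A = -2$ ($A = 4 \cdot 0 - 2 = 0 - 2 = -2$)
$u B{\left(-3 \right)} \left(-3\right) \left(-4\right) + A = 35 \cdot 0 \left(-3\right) \left(-4\right) - 2 = 35 \cdot 0 \left(-4\right) - 2 = 35 \cdot 0 - 2 = 0 - 2 = -2$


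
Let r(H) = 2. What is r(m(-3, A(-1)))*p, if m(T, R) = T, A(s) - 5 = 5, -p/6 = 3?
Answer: -36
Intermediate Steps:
p = -18 (p = -6*3 = -18)
A(s) = 10 (A(s) = 5 + 5 = 10)
r(m(-3, A(-1)))*p = 2*(-18) = -36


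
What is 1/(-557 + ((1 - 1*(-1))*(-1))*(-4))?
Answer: -1/549 ≈ -0.0018215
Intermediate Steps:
1/(-557 + ((1 - 1*(-1))*(-1))*(-4)) = 1/(-557 + ((1 + 1)*(-1))*(-4)) = 1/(-557 + (2*(-1))*(-4)) = 1/(-557 - 2*(-4)) = 1/(-557 + 8) = 1/(-549) = -1/549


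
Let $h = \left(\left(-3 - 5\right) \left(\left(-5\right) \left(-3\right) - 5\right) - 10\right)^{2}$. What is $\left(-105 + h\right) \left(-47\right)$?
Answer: $-375765$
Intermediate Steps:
$h = 8100$ ($h = \left(- 8 \left(15 - 5\right) - 10\right)^{2} = \left(\left(-8\right) 10 - 10\right)^{2} = \left(-80 - 10\right)^{2} = \left(-90\right)^{2} = 8100$)
$\left(-105 + h\right) \left(-47\right) = \left(-105 + 8100\right) \left(-47\right) = 7995 \left(-47\right) = -375765$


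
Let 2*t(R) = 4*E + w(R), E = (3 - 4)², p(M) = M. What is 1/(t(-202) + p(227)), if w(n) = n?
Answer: 1/128 ≈ 0.0078125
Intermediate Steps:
E = 1 (E = (-1)² = 1)
t(R) = 2 + R/2 (t(R) = (4*1 + R)/2 = (4 + R)/2 = 2 + R/2)
1/(t(-202) + p(227)) = 1/((2 + (½)*(-202)) + 227) = 1/((2 - 101) + 227) = 1/(-99 + 227) = 1/128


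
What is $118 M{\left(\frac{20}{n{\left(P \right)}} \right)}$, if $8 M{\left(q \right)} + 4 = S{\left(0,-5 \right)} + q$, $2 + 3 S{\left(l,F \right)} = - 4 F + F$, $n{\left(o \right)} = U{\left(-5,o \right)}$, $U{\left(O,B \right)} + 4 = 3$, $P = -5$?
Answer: $- \frac{3481}{12} \approx -290.08$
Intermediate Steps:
$U{\left(O,B \right)} = -1$ ($U{\left(O,B \right)} = -4 + 3 = -1$)
$n{\left(o \right)} = -1$
$S{\left(l,F \right)} = - \frac{2}{3} - F$ ($S{\left(l,F \right)} = - \frac{2}{3} + \frac{- 4 F + F}{3} = - \frac{2}{3} + \frac{\left(-3\right) F}{3} = - \frac{2}{3} - F$)
$M{\left(q \right)} = \frac{1}{24} + \frac{q}{8}$ ($M{\left(q \right)} = - \frac{1}{2} + \frac{\left(- \frac{2}{3} - -5\right) + q}{8} = - \frac{1}{2} + \frac{\left(- \frac{2}{3} + 5\right) + q}{8} = - \frac{1}{2} + \frac{\frac{13}{3} + q}{8} = - \frac{1}{2} + \left(\frac{13}{24} + \frac{q}{8}\right) = \frac{1}{24} + \frac{q}{8}$)
$118 M{\left(\frac{20}{n{\left(P \right)}} \right)} = 118 \left(\frac{1}{24} + \frac{20 \frac{1}{-1}}{8}\right) = 118 \left(\frac{1}{24} + \frac{20 \left(-1\right)}{8}\right) = 118 \left(\frac{1}{24} + \frac{1}{8} \left(-20\right)\right) = 118 \left(\frac{1}{24} - \frac{5}{2}\right) = 118 \left(- \frac{59}{24}\right) = - \frac{3481}{12}$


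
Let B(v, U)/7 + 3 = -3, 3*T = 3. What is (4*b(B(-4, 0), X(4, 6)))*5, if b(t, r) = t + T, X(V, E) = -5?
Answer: -820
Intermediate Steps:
T = 1 (T = (1/3)*3 = 1)
B(v, U) = -42 (B(v, U) = -21 + 7*(-3) = -21 - 21 = -42)
b(t, r) = 1 + t (b(t, r) = t + 1 = 1 + t)
(4*b(B(-4, 0), X(4, 6)))*5 = (4*(1 - 42))*5 = (4*(-41))*5 = -164*5 = -820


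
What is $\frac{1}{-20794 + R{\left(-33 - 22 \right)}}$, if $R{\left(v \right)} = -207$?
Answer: $- \frac{1}{21001} \approx -4.7617 \cdot 10^{-5}$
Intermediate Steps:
$\frac{1}{-20794 + R{\left(-33 - 22 \right)}} = \frac{1}{-20794 - 207} = \frac{1}{-21001} = - \frac{1}{21001}$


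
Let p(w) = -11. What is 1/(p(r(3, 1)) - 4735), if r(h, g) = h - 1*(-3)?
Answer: -1/4746 ≈ -0.00021070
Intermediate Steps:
r(h, g) = 3 + h (r(h, g) = h + 3 = 3 + h)
1/(p(r(3, 1)) - 4735) = 1/(-11 - 4735) = 1/(-4746) = -1/4746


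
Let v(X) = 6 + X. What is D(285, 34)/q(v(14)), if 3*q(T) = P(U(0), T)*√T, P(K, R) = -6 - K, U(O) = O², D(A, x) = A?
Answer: -57*√5/4 ≈ -31.864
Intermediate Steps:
q(T) = -2*√T (q(T) = ((-6 - 1*0²)*√T)/3 = ((-6 - 1*0)*√T)/3 = ((-6 + 0)*√T)/3 = (-6*√T)/3 = -2*√T)
D(285, 34)/q(v(14)) = 285/((-2*√(6 + 14))) = 285/((-4*√5)) = 285*(-√5/20) = -57*√5/4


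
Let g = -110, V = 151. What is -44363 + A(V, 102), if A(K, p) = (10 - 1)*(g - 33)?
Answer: -45650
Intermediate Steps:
A(K, p) = -1287 (A(K, p) = (10 - 1)*(-110 - 33) = 9*(-143) = -1287)
-44363 + A(V, 102) = -44363 - 1287 = -45650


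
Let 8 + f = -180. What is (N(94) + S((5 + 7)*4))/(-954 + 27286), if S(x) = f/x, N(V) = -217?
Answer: -2651/315984 ≈ -0.0083897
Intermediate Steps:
f = -188 (f = -8 - 180 = -188)
S(x) = -188/x
(N(94) + S((5 + 7)*4))/(-954 + 27286) = (-217 - 188*1/(4*(5 + 7)))/(-954 + 27286) = (-217 - 188/(12*4))/26332 = (-217 - 188/48)*(1/26332) = (-217 - 188*1/48)*(1/26332) = (-217 - 47/12)*(1/26332) = -2651/12*1/26332 = -2651/315984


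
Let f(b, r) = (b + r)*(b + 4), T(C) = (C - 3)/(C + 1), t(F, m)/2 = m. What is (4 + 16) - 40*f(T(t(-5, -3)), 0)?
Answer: -1988/5 ≈ -397.60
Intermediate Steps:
t(F, m) = 2*m
T(C) = (-3 + C)/(1 + C)
f(b, r) = (4 + b)*(b + r) (f(b, r) = (b + r)*(4 + b) = (4 + b)*(b + r))
(4 + 16) - 40*f(T(t(-5, -3)), 0) = (4 + 16) - 40*(((-3 + 2*(-3))/(1 + 2*(-3)))² + 4*((-3 + 2*(-3))/(1 + 2*(-3))) + 4*0 + ((-3 + 2*(-3))/(1 + 2*(-3)))*0) = 20 - 40*(((-3 - 6)/(1 - 6))² + 4*((-3 - 6)/(1 - 6)) + 0 + ((-3 - 6)/(1 - 6))*0) = 20 - 40*((-9/(-5))² + 4*(-9/(-5)) + 0 + (-9/(-5))*0) = 20 - 40*((-⅕*(-9))² + 4*(-⅕*(-9)) + 0 - ⅕*(-9)*0) = 20 - 40*((9/5)² + 4*(9/5) + 0 + (9/5)*0) = 20 - 40*(81/25 + 36/5 + 0 + 0) = 20 - 40*261/25 = 20 - 2088/5 = -1988/5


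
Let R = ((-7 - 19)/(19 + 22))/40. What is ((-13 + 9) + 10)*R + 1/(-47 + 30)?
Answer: -1073/6970 ≈ -0.15395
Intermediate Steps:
R = -13/820 (R = -26/41*(1/40) = -26*1/41*(1/40) = -26/41*1/40 = -13/820 ≈ -0.015854)
((-13 + 9) + 10)*R + 1/(-47 + 30) = ((-13 + 9) + 10)*(-13/820) + 1/(-47 + 30) = (-4 + 10)*(-13/820) + 1/(-17) = 6*(-13/820) - 1/17 = -39/410 - 1/17 = -1073/6970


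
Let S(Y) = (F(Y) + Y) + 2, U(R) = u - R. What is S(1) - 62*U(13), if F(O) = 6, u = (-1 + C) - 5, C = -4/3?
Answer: 3809/3 ≈ 1269.7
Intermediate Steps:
C = -4/3 (C = -4*1/3 = -4/3 ≈ -1.3333)
u = -22/3 (u = (-1 - 4/3) - 5 = -7/3 - 5 = -22/3 ≈ -7.3333)
U(R) = -22/3 - R
S(Y) = 8 + Y (S(Y) = (6 + Y) + 2 = 8 + Y)
S(1) - 62*U(13) = (8 + 1) - 62*(-22/3 - 1*13) = 9 - 62*(-22/3 - 13) = 9 - 62*(-61/3) = 9 + 3782/3 = 3809/3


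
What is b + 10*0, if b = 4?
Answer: 4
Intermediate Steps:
b + 10*0 = 4 + 10*0 = 4 + 0 = 4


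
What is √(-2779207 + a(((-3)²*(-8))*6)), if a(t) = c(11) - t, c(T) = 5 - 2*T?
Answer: 2*I*√694698 ≈ 1667.0*I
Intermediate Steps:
a(t) = -17 - t (a(t) = (5 - 2*11) - t = (5 - 22) - t = -17 - t)
√(-2779207 + a(((-3)²*(-8))*6)) = √(-2779207 + (-17 - (-3)²*(-8)*6)) = √(-2779207 + (-17 - 9*(-8)*6)) = √(-2779207 + (-17 - (-72)*6)) = √(-2779207 + (-17 - 1*(-432))) = √(-2779207 + (-17 + 432)) = √(-2779207 + 415) = √(-2778792) = 2*I*√694698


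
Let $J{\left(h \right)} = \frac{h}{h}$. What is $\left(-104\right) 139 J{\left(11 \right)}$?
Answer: $-14456$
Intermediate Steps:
$J{\left(h \right)} = 1$
$\left(-104\right) 139 J{\left(11 \right)} = \left(-104\right) 139 \cdot 1 = \left(-14456\right) 1 = -14456$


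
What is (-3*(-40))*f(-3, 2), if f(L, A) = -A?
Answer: -240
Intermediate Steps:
(-3*(-40))*f(-3, 2) = (-3*(-40))*(-1*2) = 120*(-2) = -240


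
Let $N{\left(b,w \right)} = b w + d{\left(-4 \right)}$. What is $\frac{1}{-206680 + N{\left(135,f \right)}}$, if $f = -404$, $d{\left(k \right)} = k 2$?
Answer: $- \frac{1}{261228} \approx -3.8281 \cdot 10^{-6}$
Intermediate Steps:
$d{\left(k \right)} = 2 k$
$N{\left(b,w \right)} = -8 + b w$ ($N{\left(b,w \right)} = b w + 2 \left(-4\right) = b w - 8 = -8 + b w$)
$\frac{1}{-206680 + N{\left(135,f \right)}} = \frac{1}{-206680 + \left(-8 + 135 \left(-404\right)\right)} = \frac{1}{-206680 - 54548} = \frac{1}{-261228} = - \frac{1}{261228}$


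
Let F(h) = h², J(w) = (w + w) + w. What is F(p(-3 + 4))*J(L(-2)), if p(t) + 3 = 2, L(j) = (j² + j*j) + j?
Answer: 18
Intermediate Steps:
L(j) = j + 2*j² (L(j) = (j² + j²) + j = 2*j² + j = j + 2*j²)
J(w) = 3*w (J(w) = 2*w + w = 3*w)
p(t) = -1 (p(t) = -3 + 2 = -1)
F(p(-3 + 4))*J(L(-2)) = (-1)²*(3*(-2*(1 + 2*(-2)))) = 1*(3*(-2*(1 - 4))) = 1*(3*(-2*(-3))) = 1*(3*6) = 1*18 = 18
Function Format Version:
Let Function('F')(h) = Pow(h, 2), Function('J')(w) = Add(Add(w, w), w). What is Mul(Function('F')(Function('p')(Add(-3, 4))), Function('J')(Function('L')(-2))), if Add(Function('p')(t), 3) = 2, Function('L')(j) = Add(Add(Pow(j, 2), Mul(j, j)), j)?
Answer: 18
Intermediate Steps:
Function('L')(j) = Add(j, Mul(2, Pow(j, 2))) (Function('L')(j) = Add(Add(Pow(j, 2), Pow(j, 2)), j) = Add(Mul(2, Pow(j, 2)), j) = Add(j, Mul(2, Pow(j, 2))))
Function('J')(w) = Mul(3, w) (Function('J')(w) = Add(Mul(2, w), w) = Mul(3, w))
Function('p')(t) = -1 (Function('p')(t) = Add(-3, 2) = -1)
Mul(Function('F')(Function('p')(Add(-3, 4))), Function('J')(Function('L')(-2))) = Mul(Pow(-1, 2), Mul(3, Mul(-2, Add(1, Mul(2, -2))))) = Mul(1, Mul(3, Mul(-2, Add(1, -4)))) = Mul(1, Mul(3, Mul(-2, -3))) = Mul(1, Mul(3, 6)) = Mul(1, 18) = 18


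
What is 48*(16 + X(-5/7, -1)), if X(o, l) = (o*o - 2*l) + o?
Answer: 41856/49 ≈ 854.20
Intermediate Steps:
X(o, l) = o + o**2 - 2*l (X(o, l) = (o**2 - 2*l) + o = o + o**2 - 2*l)
48*(16 + X(-5/7, -1)) = 48*(16 + (-5/7 + (-5/7)**2 - 2*(-1))) = 48*(16 + (-5*1/7 + (-5*1/7)**2 + 2)) = 48*(16 + (-5/7 + (-5/7)**2 + 2)) = 48*(16 + (-5/7 + 25/49 + 2)) = 48*(16 + 88/49) = 48*(872/49) = 41856/49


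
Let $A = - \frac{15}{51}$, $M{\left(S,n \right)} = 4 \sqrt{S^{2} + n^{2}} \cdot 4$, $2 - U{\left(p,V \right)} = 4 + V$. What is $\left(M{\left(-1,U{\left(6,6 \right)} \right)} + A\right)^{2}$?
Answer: $\frac{4808985}{289} - \frac{160 \sqrt{65}}{17} \approx 16564.0$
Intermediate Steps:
$U{\left(p,V \right)} = -2 - V$ ($U{\left(p,V \right)} = 2 - \left(4 + V\right) = -2 - V$)
$M{\left(S,n \right)} = 16 \sqrt{S^{2} + n^{2}}$
$A = - \frac{5}{17}$ ($A = \left(-15\right) \frac{1}{51} = - \frac{5}{17} \approx -0.29412$)
$\left(M{\left(-1,U{\left(6,6 \right)} \right)} + A\right)^{2} = \left(16 \sqrt{\left(-1\right)^{2} + \left(-2 - 6\right)^{2}} - \frac{5}{17}\right)^{2} = \left(16 \sqrt{1 + \left(-2 - 6\right)^{2}} - \frac{5}{17}\right)^{2} = \left(16 \sqrt{1 + \left(-8\right)^{2}} - \frac{5}{17}\right)^{2} = \left(16 \sqrt{1 + 64} - \frac{5}{17}\right)^{2} = \left(16 \sqrt{65} - \frac{5}{17}\right)^{2} = \left(- \frac{5}{17} + 16 \sqrt{65}\right)^{2}$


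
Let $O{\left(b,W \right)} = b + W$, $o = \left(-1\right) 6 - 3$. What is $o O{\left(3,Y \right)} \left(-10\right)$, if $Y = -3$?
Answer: $0$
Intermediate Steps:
$o = -9$ ($o = -6 - 3 = -9$)
$O{\left(b,W \right)} = W + b$
$o O{\left(3,Y \right)} \left(-10\right) = - 9 \left(-3 + 3\right) \left(-10\right) = \left(-9\right) 0 \left(-10\right) = 0 \left(-10\right) = 0$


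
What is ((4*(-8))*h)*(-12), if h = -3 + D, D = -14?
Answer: -6528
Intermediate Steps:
h = -17 (h = -3 - 14 = -17)
((4*(-8))*h)*(-12) = ((4*(-8))*(-17))*(-12) = -32*(-17)*(-12) = 544*(-12) = -6528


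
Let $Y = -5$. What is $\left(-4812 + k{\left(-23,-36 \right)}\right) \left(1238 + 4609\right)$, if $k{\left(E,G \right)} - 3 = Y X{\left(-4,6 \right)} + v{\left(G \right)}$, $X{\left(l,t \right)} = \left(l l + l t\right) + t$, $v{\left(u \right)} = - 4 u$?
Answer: $-27217785$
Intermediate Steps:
$X{\left(l,t \right)} = t + l^{2} + l t$ ($X{\left(l,t \right)} = \left(l^{2} + l t\right) + t = t + l^{2} + l t$)
$k{\left(E,G \right)} = 13 - 4 G$ ($k{\left(E,G \right)} = 3 - \left(4 G + 5 \left(6 + \left(-4\right)^{2} - 24\right)\right) = 3 - \left(4 G + 5 \left(6 + 16 - 24\right)\right) = 3 - \left(-10 + 4 G\right) = 13 - 4 G$)
$\left(-4812 + k{\left(-23,-36 \right)}\right) \left(1238 + 4609\right) = \left(-4812 + \left(13 - -144\right)\right) \left(1238 + 4609\right) = \left(-4812 + \left(13 + 144\right)\right) 5847 = \left(-4812 + 157\right) 5847 = \left(-4655\right) 5847 = -27217785$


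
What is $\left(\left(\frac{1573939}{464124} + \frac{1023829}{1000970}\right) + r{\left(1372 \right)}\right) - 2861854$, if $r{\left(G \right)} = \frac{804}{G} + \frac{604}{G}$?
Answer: $- \frac{228016282521212805941}{79674475348020} \approx -2.8618 \cdot 10^{6}$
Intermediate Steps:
$r{\left(G \right)} = \frac{1408}{G}$
$\left(\left(\frac{1573939}{464124} + \frac{1023829}{1000970}\right) + r{\left(1372 \right)}\right) - 2861854 = \left(\left(\frac{1573939}{464124} + \frac{1023829}{1000970}\right) + \frac{1408}{1372}\right) - 2861854 = \left(\left(1573939 \cdot \frac{1}{464124} + 1023829 \cdot \frac{1}{1000970}\right) + 1408 \cdot \frac{1}{1372}\right) - 2861854 = \left(\left(\frac{1573939}{464124} + \frac{1023829}{1000970}\right) + \frac{352}{343}\right) - 2861854 = \left(\frac{1025324665813}{232287100140} + \frac{352}{343}\right) - 2861854 = \frac{433451419623139}{79674475348020} - 2861854 = - \frac{228016282521212805941}{79674475348020}$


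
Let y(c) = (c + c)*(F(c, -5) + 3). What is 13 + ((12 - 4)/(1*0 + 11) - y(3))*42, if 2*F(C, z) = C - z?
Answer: -18925/11 ≈ -1720.5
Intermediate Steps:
F(C, z) = C/2 - z/2 (F(C, z) = (C - z)/2 = C/2 - z/2)
y(c) = 2*c*(11/2 + c/2) (y(c) = (c + c)*((c/2 - 1/2*(-5)) + 3) = (2*c)*((c/2 + 5/2) + 3) = (2*c)*((5/2 + c/2) + 3) = (2*c)*(11/2 + c/2) = 2*c*(11/2 + c/2))
13 + ((12 - 4)/(1*0 + 11) - y(3))*42 = 13 + ((12 - 4)/(1*0 + 11) - 3*(11 + 3))*42 = 13 + (8/(0 + 11) - 3*14)*42 = 13 + (8/11 - 1*42)*42 = 13 + (8*(1/11) - 42)*42 = 13 + (8/11 - 42)*42 = 13 - 454/11*42 = 13 - 19068/11 = -18925/11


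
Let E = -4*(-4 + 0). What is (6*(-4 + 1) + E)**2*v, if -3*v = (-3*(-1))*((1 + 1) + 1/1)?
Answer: -12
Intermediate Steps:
E = 16 (E = -4*(-4) = 16)
v = -3 (v = -(-3*(-1))*((1 + 1) + 1/1)/3 = -(2 + 1) = -3 ≈ -3.0000)
(6*(-4 + 1) + E)**2*v = (6*(-4 + 1) + 16)**2*(-3) = (6*(-3) + 16)**2*(-3) = (-18 + 16)**2*(-3) = (-2)**2*(-3) = 4*(-3) = -12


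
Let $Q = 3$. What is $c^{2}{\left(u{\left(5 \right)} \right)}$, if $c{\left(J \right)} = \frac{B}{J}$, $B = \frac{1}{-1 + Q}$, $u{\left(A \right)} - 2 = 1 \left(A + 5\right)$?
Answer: $\frac{1}{576} \approx 0.0017361$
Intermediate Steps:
$u{\left(A \right)} = 7 + A$ ($u{\left(A \right)} = 2 + 1 \left(A + 5\right) = 2 + 1 \left(5 + A\right) = 2 + \left(5 + A\right) = 7 + A$)
$B = \frac{1}{2}$ ($B = \frac{1}{-1 + 3} = \frac{1}{2} \approx 0.5$)
$c{\left(J \right)} = \frac{1}{2 J}$
$c^{2}{\left(u{\left(5 \right)} \right)} = \left(\frac{1}{2 \left(7 + 5\right)}\right)^{2} = \left(\frac{1}{2 \cdot 12}\right)^{2} = \left(\frac{1}{2} \cdot \frac{1}{12}\right)^{2} = \left(\frac{1}{24}\right)^{2} = \frac{1}{576}$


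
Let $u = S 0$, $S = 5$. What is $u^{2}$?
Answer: $0$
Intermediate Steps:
$u = 0$ ($u = 5 \cdot 0 = 0$)
$u^{2} = 0^{2} = 0$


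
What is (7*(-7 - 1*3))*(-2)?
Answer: 140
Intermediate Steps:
(7*(-7 - 1*3))*(-2) = (7*(-7 - 3))*(-2) = (7*(-10))*(-2) = -70*(-2) = 140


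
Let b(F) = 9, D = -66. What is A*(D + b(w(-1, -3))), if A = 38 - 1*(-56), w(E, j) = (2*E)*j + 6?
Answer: -5358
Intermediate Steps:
w(E, j) = 6 + 2*E*j (w(E, j) = 2*E*j + 6 = 6 + 2*E*j)
A = 94 (A = 38 + 56 = 94)
A*(D + b(w(-1, -3))) = 94*(-66 + 9) = 94*(-57) = -5358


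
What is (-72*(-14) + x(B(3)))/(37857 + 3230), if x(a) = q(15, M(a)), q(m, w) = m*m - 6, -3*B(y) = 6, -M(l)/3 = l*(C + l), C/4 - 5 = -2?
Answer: 1227/41087 ≈ 0.029863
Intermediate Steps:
C = 12 (C = 20 + 4*(-2) = 20 - 8 = 12)
M(l) = -3*l*(12 + l)
B(y) = -2 (B(y) = -1/3*6 = -2)
q(m, w) = -6 + m**2 (q(m, w) = m**2 - 6 = -6 + m**2)
x(a) = 219 (x(a) = -6 + 15**2 = -6 + 225 = 219)
(-72*(-14) + x(B(3)))/(37857 + 3230) = (-72*(-14) + 219)/(37857 + 3230) = (1008 + 219)/41087 = 1227*(1/41087) = 1227/41087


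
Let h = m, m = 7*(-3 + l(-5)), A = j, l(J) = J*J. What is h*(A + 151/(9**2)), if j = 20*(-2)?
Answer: -475706/81 ≈ -5872.9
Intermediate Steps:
j = -40
l(J) = J**2
A = -40
m = 154 (m = 7*(-3 + (-5)**2) = 7*(-3 + 25) = 7*22 = 154)
h = 154
h*(A + 151/(9**2)) = 154*(-40 + 151/(9**2)) = 154*(-40 + 151/81) = 154*(-3089/81) = -475706/81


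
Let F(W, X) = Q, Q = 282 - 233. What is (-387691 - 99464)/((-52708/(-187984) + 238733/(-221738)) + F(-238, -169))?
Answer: -46150403274804/4566559081 ≈ -10106.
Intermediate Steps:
Q = 49
F(W, X) = 49
(-387691 - 99464)/((-52708/(-187984) + 238733/(-221738)) + F(-238, -169)) = (-387691 - 99464)/((-52708/(-187984) + 238733/(-221738)) + 49) = -487155/((-52708*(-1/187984) + 238733*(-1/221738)) + 49) = -487155/((13177/46996 - 21703/20158) + 49) = -487155/(-377166111/473672684 + 49) = -487155/22832795405/473672684 = -487155*473672684/22832795405 = -46150403274804/4566559081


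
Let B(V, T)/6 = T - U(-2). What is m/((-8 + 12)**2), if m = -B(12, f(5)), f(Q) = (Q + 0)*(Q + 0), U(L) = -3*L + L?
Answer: -63/8 ≈ -7.8750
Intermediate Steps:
U(L) = -2*L
f(Q) = Q**2 (f(Q) = Q*Q = Q**2)
B(V, T) = -24 + 6*T (B(V, T) = 6*(T - (-2)*(-2)) = 6*(T - 1*4) = 6*(T - 4) = 6*(-4 + T) = -24 + 6*T)
m = -126 (m = -(-24 + 6*5**2) = -(-24 + 6*25) = -(-24 + 150) = -1*126 = -126)
m/((-8 + 12)**2) = -126/(-8 + 12)**2 = -126/(4**2) = -126/16 = -126*1/16 = -63/8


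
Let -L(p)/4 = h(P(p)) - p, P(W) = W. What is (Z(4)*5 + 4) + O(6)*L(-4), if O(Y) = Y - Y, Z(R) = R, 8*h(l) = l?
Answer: 24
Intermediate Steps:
h(l) = l/8
L(p) = 7*p/2 (L(p) = -4*(p/8 - p) = -(-7)*p/2 = 7*p/2)
O(Y) = 0
(Z(4)*5 + 4) + O(6)*L(-4) = (4*5 + 4) + 0*((7/2)*(-4)) = (20 + 4) + 0*(-14) = 24 + 0 = 24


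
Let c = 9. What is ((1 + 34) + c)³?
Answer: 85184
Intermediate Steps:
((1 + 34) + c)³ = ((1 + 34) + 9)³ = (35 + 9)³ = 44³ = 85184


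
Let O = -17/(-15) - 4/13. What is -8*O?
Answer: -1288/195 ≈ -6.6051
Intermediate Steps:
O = 161/195 (O = -17*(-1/15) - 4*1/13 = 17/15 - 4/13 = 161/195 ≈ 0.82564)
-8*O = -8*161/195 = -1288/195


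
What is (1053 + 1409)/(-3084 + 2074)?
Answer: -1231/505 ≈ -2.4376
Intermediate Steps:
(1053 + 1409)/(-3084 + 2074) = 2462/(-1010) = 2462*(-1/1010) = -1231/505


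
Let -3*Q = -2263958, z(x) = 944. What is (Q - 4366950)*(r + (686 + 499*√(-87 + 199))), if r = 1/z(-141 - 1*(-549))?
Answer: -1754452176455/708 - 21630436432*√7/3 ≈ -2.1554e+10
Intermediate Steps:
Q = 2263958/3 (Q = -⅓*(-2263958) = 2263958/3 ≈ 7.5465e+5)
r = 1/944 ≈ 0.0010593
(Q - 4366950)*(r + (686 + 499*√(-87 + 199))) = (2263958/3 - 4366950)*(1/944 + (686 + 499*√(-87 + 199))) = -10836892*(1/944 + (686 + 499*√112))/3 = -10836892*(1/944 + (686 + 499*(4*√7)))/3 = -10836892*(1/944 + (686 + 1996*√7))/3 = -10836892*(647585/944 + 1996*√7)/3 = -1754452176455/708 - 21630436432*√7/3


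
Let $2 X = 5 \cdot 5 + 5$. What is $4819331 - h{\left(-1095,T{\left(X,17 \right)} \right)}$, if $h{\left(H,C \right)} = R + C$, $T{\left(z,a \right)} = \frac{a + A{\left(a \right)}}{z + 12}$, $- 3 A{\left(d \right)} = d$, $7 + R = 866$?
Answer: $\frac{390296198}{81} \approx 4.8185 \cdot 10^{6}$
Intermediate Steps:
$R = 859$ ($R = -7 + 866 = 859$)
$X = 15$ ($X = \frac{5 \cdot 5 + 5}{2} = \frac{25 + 5}{2} = \frac{1}{2} \cdot 30 = 15$)
$A{\left(d \right)} = - \frac{d}{3}$
$T{\left(z,a \right)} = \frac{2 a}{3 \left(12 + z\right)}$ ($T{\left(z,a \right)} = \frac{a - \frac{a}{3}}{z + 12} = \frac{\frac{2}{3} a}{12 + z} = \frac{2 a}{3 \left(12 + z\right)}$)
$h{\left(H,C \right)} = 859 + C$
$4819331 - h{\left(-1095,T{\left(X,17 \right)} \right)} = 4819331 - \left(859 + \frac{2}{3} \cdot 17 \frac{1}{12 + 15}\right) = 4819331 - \left(859 + \frac{2}{3} \cdot 17 \cdot \frac{1}{27}\right) = 4819331 - \left(859 + \frac{34}{81}\right) = 4819331 - \frac{69613}{81} = \frac{390296198}{81}$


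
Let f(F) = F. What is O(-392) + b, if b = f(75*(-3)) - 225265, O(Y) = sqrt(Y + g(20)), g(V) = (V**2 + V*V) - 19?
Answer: -225490 + sqrt(389) ≈ -2.2547e+5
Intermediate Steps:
g(V) = -19 + 2*V**2 (g(V) = (V**2 + V**2) - 19 = 2*V**2 - 19 = -19 + 2*V**2)
O(Y) = sqrt(781 + Y) (O(Y) = sqrt(Y + (-19 + 2*20**2)) = sqrt(Y + (-19 + 2*400)) = sqrt(Y + (-19 + 800)) = sqrt(Y + 781) = sqrt(781 + Y))
b = -225490 (b = 75*(-3) - 225265 = -225 - 225265 = -225490)
O(-392) + b = sqrt(781 - 392) - 225490 = sqrt(389) - 225490 = -225490 + sqrt(389)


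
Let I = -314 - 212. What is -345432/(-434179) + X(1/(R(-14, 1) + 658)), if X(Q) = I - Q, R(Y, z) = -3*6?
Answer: -145941376259/277874560 ≈ -525.21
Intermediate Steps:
R(Y, z) = -18
I = -526
X(Q) = -526 - Q
-345432/(-434179) + X(1/(R(-14, 1) + 658)) = -345432/(-434179) + (-526 - 1/(-18 + 658)) = -345432*(-1/434179) + (-526 - 1/640) = 345432/434179 + (-526 - 1*1/640) = 345432/434179 + (-526 - 1/640) = 345432/434179 - 336641/640 = -145941376259/277874560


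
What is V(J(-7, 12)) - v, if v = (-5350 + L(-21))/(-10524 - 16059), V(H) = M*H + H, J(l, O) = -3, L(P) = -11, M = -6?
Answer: 131128/8861 ≈ 14.798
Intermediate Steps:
V(H) = -5*H (V(H) = -6*H + H = -5*H)
v = 1787/8861 (v = (-5350 - 11)/(-10524 - 16059) = -5361/(-26583) = -5361*(-1/26583) = 1787/8861 ≈ 0.20167)
V(J(-7, 12)) - v = -5*(-3) - 1*1787/8861 = 15 - 1787/8861 = 131128/8861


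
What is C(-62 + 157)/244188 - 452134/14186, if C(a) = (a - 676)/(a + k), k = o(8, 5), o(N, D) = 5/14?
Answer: -5263990040723/165161001510 ≈ -31.872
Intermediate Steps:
o(N, D) = 5/14 (o(N, D) = 5*(1/14) = 5/14)
k = 5/14 ≈ 0.35714
C(a) = (-676 + a)/(5/14 + a) (C(a) = (a - 676)/(a + 5/14) = (-676 + a)/(5/14 + a))
C(-62 + 157)/244188 - 452134/14186 = (14*(-676 + (-62 + 157))/(5 + 14*(-62 + 157)))/244188 - 452134/14186 = (14*(-676 + 95)/(5 + 14*95))*(1/244188) - 452134*1/14186 = (14*(-581)/(5 + 1330))*(1/244188) - 226067/7093 = (14*(-581)/1335)*(1/244188) - 226067/7093 = (14*(1/1335)*(-581))*(1/244188) - 226067/7093 = -8134/1335*1/244188 - 226067/7093 = -581/23285070 - 226067/7093 = -5263990040723/165161001510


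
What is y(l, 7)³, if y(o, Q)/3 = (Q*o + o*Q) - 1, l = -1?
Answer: -91125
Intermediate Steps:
y(o, Q) = -3 + 6*Q*o (y(o, Q) = 3*((Q*o + o*Q) - 1) = 3*((Q*o + Q*o) - 1) = 3*(2*Q*o - 1) = 3*(-1 + 2*Q*o) = -3 + 6*Q*o)
y(l, 7)³ = (-3 + 6*7*(-1))³ = (-3 - 42)³ = (-45)³ = -91125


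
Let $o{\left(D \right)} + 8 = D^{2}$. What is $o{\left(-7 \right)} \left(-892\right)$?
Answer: $-36572$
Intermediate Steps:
$o{\left(D \right)} = -8 + D^{2}$
$o{\left(-7 \right)} \left(-892\right) = \left(-8 + \left(-7\right)^{2}\right) \left(-892\right) = \left(-8 + 49\right) \left(-892\right) = 41 \left(-892\right) = -36572$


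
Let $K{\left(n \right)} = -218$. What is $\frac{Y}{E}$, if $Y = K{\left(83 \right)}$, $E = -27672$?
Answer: $\frac{109}{13836} \approx 0.007878$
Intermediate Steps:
$Y = -218$
$\frac{Y}{E} = - \frac{218}{-27672} = \left(-218\right) \left(- \frac{1}{27672}\right) = \frac{109}{13836}$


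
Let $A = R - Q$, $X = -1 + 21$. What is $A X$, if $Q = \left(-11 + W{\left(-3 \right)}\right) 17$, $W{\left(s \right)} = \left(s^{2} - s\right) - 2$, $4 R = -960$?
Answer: $-4460$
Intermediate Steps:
$R = -240$ ($R = \frac{1}{4} \left(-960\right) = -240$)
$W{\left(s \right)} = -2 + s^{2} - s$
$Q = -17$ ($Q = \left(-11 - \left(-1 - 9\right)\right) 17 = \left(-11 + \left(-2 + 9 + 3\right)\right) 17 = \left(-11 + 10\right) 17 = \left(-1\right) 17 = -17$)
$X = 20$
$A = -223$ ($A = -240 - -17 = -240 + 17 = -223$)
$A X = \left(-223\right) 20 = -4460$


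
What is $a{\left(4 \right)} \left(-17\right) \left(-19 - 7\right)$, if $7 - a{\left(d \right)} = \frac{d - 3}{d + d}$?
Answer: $\frac{12155}{4} \approx 3038.8$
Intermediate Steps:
$a{\left(d \right)} = 7 - \frac{-3 + d}{2 d}$ ($a{\left(d \right)} = 7 - \frac{d - 3}{d + d} = 7 - \frac{-3 + d}{2 d}$)
$a{\left(4 \right)} \left(-17\right) \left(-19 - 7\right) = \frac{3 + 13 \cdot 4}{2 \cdot 4} \left(-17\right) \left(-19 - 7\right) = \frac{1}{2} \cdot \frac{1}{4} \left(3 + 52\right) \left(-17\right) \left(-26\right) = \frac{1}{2} \cdot \frac{1}{4} \cdot 55 \left(-17\right) \left(-26\right) = \frac{55}{8} \left(-17\right) \left(-26\right) = \left(- \frac{935}{8}\right) \left(-26\right) = \frac{12155}{4}$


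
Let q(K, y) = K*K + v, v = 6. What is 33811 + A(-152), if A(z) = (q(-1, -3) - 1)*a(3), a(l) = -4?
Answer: 33787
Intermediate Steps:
q(K, y) = 6 + K² (q(K, y) = K*K + 6 = K² + 6 = 6 + K²)
A(z) = -24 (A(z) = ((6 + (-1)²) - 1)*(-4) = ((6 + 1) - 1)*(-4) = (7 - 1)*(-4) = 6*(-4) = -24)
33811 + A(-152) = 33811 - 24 = 33787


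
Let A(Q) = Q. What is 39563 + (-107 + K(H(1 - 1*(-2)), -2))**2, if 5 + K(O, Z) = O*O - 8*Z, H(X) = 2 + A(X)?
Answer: 44604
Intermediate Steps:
H(X) = 2 + X
K(O, Z) = -5 + O**2 - 8*Z (K(O, Z) = -5 + (O*O - 8*Z) = -5 + (O**2 - 8*Z) = -5 + O**2 - 8*Z)
39563 + (-107 + K(H(1 - 1*(-2)), -2))**2 = 39563 + (-107 + (-5 + (2 + (1 - 1*(-2)))**2 - 8*(-2)))**2 = 39563 + (-107 + (-5 + (2 + (1 + 2))**2 + 16))**2 = 39563 + (-107 + (-5 + (2 + 3)**2 + 16))**2 = 39563 + (-107 + (-5 + 5**2 + 16))**2 = 39563 + (-107 + (-5 + 25 + 16))**2 = 39563 + (-107 + 36)**2 = 39563 + (-71)**2 = 39563 + 5041 = 44604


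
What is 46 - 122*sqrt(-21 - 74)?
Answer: 46 - 122*I*sqrt(95) ≈ 46.0 - 1189.1*I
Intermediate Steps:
46 - 122*sqrt(-21 - 74) = 46 - 122*I*sqrt(95)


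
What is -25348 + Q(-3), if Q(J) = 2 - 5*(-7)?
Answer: -25311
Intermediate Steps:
Q(J) = 37 (Q(J) = 2 + 35 = 37)
-25348 + Q(-3) = -25348 + 37 = -25311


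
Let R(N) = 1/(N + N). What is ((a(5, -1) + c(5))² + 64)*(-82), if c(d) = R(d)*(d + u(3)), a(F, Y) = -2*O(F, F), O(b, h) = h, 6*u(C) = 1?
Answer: -22720601/1800 ≈ -12623.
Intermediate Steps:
u(C) = ⅙ (u(C) = (⅙)*1 = ⅙)
R(N) = 1/(2*N)
a(F, Y) = -2*F
c(d) = (⅙ + d)/(2*d) (c(d) = (1/(2*d))*(d + ⅙) = (1/(2*d))*(⅙ + d) = (⅙ + d)/(2*d))
((a(5, -1) + c(5))² + 64)*(-82) = ((-2*5 + (1/12)*(1 + 6*5)/5)² + 64)*(-82) = ((-10 + (1/12)*(⅕)*(1 + 30))² + 64)*(-82) = ((-10 + (1/12)*(⅕)*31)² + 64)*(-82) = ((-10 + 31/60)² + 64)*(-82) = ((-569/60)² + 64)*(-82) = (323761/3600 + 64)*(-82) = (554161/3600)*(-82) = -22720601/1800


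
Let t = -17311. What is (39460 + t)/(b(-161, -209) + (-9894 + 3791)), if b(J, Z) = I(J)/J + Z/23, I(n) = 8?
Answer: -1188663/328018 ≈ -3.6238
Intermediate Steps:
b(J, Z) = 8/J + Z/23
(39460 + t)/(b(-161, -209) + (-9894 + 3791)) = (39460 - 17311)/((8/(-161) + (1/23)*(-209)) + (-9894 + 3791)) = 22149/((8*(-1/161) - 209/23) - 6103) = 22149/((-8/161 - 209/23) - 6103) = 22149/(-1471/161 - 6103) = 22149/(-984054/161) = 22149*(-161/984054) = -1188663/328018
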